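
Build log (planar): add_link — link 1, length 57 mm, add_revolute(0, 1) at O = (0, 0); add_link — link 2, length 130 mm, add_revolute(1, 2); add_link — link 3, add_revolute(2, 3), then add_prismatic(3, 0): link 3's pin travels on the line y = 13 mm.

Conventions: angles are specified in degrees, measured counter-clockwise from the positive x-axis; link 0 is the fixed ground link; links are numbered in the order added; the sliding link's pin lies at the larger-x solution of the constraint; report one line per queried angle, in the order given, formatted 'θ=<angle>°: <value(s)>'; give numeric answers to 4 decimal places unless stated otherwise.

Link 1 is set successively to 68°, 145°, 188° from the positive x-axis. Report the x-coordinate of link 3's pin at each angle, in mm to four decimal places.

geometry: r = 57 mm, L = 130 mm, e = 13 mm
θ=68°: crank pin P = (r cos θ, r sin θ) = (21.352576, 52.849480)
θ=68°: h = r sin θ − e = 52.849480 − 13 = 39.849480
θ=68°: x = r cos θ + √(L² − h²) = 21.352576 + 123.741743 = 145.094319
θ=145°: crank pin P = (r cos θ, r sin θ) = (-46.691667, 32.693857)
θ=145°: h = r sin θ − e = 32.693857 − 13 = 19.693857
θ=145°: x = r cos θ + √(L² − h²) = -46.691667 + 128.499619 = 81.807952
θ=188°: crank pin P = (r cos θ, r sin θ) = (-56.445280, -7.932867)
θ=188°: h = r sin θ − e = -7.932867 − 13 = -20.932867
θ=188°: x = r cos θ + √(L² − h²) = -56.445280 + 128.303605 = 71.858325

θ=68°: 145.0943
θ=145°: 81.8080
θ=188°: 71.8583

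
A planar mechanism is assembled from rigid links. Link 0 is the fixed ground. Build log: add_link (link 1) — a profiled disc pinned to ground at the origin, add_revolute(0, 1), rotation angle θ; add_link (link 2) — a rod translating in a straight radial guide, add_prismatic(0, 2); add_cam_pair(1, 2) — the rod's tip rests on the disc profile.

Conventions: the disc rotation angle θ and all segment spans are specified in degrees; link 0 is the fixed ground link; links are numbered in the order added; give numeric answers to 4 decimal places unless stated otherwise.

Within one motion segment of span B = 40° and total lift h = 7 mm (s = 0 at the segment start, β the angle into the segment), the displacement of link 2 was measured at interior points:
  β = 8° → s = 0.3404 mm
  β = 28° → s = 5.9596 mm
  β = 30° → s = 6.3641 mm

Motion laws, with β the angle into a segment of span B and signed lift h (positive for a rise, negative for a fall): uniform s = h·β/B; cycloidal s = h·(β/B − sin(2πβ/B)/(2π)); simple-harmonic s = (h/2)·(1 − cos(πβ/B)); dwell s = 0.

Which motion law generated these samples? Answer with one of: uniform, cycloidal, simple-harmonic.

candidates at β/B = r: uniform s = h·r (linear in β); cycloidal s = h·(r − sin(2πr)/(2π)); simple-harmonic s = (h/2)(1 − cos(πr))
β=8°: printed 0.3404 | uniform 1.4000, cycloidal 0.3404, simple-harmonic 0.6684
β=28°: printed 5.9596 | uniform 4.9000, cycloidal 5.9596, simple-harmonic 5.5572
β=30°: printed 6.3641 | uniform 5.2500, cycloidal 6.3641, simple-harmonic 5.9749
only one law matches every sample → cycloidal

cycloidal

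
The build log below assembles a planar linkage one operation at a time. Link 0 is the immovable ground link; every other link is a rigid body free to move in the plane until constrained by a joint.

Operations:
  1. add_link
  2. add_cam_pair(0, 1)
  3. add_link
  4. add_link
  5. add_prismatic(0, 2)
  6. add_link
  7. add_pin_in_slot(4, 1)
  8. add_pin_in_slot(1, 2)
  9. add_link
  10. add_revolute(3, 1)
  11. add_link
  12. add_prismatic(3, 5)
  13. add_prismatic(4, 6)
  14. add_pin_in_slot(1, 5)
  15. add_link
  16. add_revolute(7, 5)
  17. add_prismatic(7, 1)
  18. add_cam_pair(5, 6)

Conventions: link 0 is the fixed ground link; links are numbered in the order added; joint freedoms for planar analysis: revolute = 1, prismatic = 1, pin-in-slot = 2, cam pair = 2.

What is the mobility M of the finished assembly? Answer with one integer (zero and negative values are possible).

ground; <1,0,0>
#1 <2,0,0>
C:0↔1 J2 <2,0,1>
#2 <3,0,1>
#3 <4,0,1>
P:0↔2 J1 <4,1,1>
#4 <5,1,1>
PS:4↔1 J2 <5,1,2>
PS:1↔2 J2 <5,1,3>
#5 <6,1,3>
R:3↔1 J1 <6,2,3>
#6 <7,2,3>
P:3↔5 J1 <7,3,3>
P:4↔6 J1 <7,4,3>
PS:1↔5 J2 <7,4,4>
#7 <8,4,4>
R:7↔5 J1 <8,5,4>
P:7↔1 J1 <8,6,4>
C:5↔6 J2 <8,6,5>
3×7 − 2×6 − 1×5 = 4

M = 4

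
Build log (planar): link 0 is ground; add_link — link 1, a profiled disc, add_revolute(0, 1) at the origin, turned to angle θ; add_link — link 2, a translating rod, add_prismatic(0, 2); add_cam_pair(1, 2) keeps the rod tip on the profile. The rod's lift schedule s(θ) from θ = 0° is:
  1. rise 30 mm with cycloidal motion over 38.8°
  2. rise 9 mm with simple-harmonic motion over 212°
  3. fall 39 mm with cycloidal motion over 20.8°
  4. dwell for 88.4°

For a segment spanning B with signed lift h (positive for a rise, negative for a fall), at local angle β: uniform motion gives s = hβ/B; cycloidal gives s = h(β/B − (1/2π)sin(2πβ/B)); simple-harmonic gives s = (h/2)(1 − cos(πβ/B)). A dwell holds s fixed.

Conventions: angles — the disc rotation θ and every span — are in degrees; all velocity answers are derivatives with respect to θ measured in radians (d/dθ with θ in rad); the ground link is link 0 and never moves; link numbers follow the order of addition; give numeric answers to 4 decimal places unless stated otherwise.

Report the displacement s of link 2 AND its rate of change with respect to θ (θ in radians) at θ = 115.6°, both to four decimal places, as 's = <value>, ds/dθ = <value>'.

seg 1 [0°–38.8°] cycloidal, h=30: full span → s += 30 → s = 30.0000
seg 2 [38.8°–250.8°] simple-harmonic, h=9: θ=115.6° here. β=76.8, B=212. 9/2·(1 − cos(π·0.3623)) = 2.6130 → s = 32.6130
velocity in seg [38.8°–250.8°] (simple-harmonic), θ in radians: β = 76.8° = 1.3404 rad, B = 212° = 3.7001 rad; ds/dθ = (πh/(2B)) sin(πβ/B) = (π·9/(2·3.7001)) sin(π·0.3623) = 3.468606 mm/rad

s = 32.6130, ds/dθ = 3.4686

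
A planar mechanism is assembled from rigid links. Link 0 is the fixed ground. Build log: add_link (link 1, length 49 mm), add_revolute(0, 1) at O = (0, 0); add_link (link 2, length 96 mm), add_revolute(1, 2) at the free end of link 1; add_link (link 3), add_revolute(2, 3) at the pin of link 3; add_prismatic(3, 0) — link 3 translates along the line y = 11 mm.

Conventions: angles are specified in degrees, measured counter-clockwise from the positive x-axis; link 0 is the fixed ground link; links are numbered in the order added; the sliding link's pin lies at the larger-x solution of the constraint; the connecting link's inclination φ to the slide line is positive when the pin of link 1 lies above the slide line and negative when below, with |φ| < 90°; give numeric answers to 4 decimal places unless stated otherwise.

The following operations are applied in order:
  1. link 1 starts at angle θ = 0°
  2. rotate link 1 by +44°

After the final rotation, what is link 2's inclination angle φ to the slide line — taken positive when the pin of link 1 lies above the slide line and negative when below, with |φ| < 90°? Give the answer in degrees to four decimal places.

geometry: r = 49 mm, L = 96 mm, e = 11 mm; θ starts at 0°
rotate link 1 by +44°: θ ← 0° +44° = 44°
h = r sin θ − e = 34.038260 − 11 = 23.038260
sin φ = h / L = 23.038260 / 96 = 0.23998188
φ = arcsin(0.23998188) = 13.885471°

13.8855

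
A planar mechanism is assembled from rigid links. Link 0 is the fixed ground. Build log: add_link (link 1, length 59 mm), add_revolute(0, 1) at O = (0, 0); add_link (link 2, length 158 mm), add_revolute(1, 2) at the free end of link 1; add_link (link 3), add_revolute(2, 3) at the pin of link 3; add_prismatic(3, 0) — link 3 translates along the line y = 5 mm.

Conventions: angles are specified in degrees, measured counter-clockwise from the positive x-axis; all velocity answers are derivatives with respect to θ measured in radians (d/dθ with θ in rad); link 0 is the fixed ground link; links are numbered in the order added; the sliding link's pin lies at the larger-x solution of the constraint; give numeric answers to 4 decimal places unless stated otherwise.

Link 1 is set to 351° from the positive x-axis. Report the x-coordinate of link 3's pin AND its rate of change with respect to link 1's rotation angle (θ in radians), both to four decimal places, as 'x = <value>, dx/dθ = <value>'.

geometry: r = 59 mm, L = 158 mm, e = 5 mm
crank pin P = (r cos θ, r sin θ) = (58.273612, -9.229633)
h = r sin θ − e = -9.229633 − 5 = -14.229633
x = r cos θ + √(L² − h²) = 58.273612 + 157.357928 = 215.631540
dx/dθ = −r sin θ − h·r cos θ/√(L² − h²) (θ in radians; h = -14.229633) = 14.499226

x = 215.6315, dx/dθ = 14.4992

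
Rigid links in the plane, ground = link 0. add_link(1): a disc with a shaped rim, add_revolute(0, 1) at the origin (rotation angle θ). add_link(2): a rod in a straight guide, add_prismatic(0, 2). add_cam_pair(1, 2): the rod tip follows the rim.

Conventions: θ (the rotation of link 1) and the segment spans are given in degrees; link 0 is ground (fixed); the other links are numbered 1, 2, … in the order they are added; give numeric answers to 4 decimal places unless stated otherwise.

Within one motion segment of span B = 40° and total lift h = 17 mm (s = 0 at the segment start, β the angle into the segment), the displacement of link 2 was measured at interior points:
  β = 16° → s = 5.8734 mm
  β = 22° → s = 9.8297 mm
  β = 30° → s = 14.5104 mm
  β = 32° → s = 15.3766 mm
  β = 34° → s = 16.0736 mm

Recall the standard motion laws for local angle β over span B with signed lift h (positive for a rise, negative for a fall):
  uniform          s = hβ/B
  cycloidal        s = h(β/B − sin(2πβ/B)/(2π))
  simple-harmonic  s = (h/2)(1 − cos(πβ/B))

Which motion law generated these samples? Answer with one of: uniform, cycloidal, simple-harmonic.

candidates at β/B = r: uniform s = h·r (linear in β); cycloidal s = h·(r − sin(2πr)/(2π)); simple-harmonic s = (h/2)(1 − cos(πr))
β=16°: printed 5.8734 | uniform 6.8000, cycloidal 5.2097, simple-harmonic 5.8734
β=22°: printed 9.8297 | uniform 9.3500, cycloidal 10.1861, simple-harmonic 9.8297
β=30°: printed 14.5104 | uniform 12.7500, cycloidal 15.4556, simple-harmonic 14.5104
β=32°: printed 15.3766 | uniform 13.6000, cycloidal 16.1732, simple-harmonic 15.3766
β=34°: printed 16.0736 | uniform 14.4500, cycloidal 16.6389, simple-harmonic 16.0736
only one law matches every sample → simple-harmonic

simple-harmonic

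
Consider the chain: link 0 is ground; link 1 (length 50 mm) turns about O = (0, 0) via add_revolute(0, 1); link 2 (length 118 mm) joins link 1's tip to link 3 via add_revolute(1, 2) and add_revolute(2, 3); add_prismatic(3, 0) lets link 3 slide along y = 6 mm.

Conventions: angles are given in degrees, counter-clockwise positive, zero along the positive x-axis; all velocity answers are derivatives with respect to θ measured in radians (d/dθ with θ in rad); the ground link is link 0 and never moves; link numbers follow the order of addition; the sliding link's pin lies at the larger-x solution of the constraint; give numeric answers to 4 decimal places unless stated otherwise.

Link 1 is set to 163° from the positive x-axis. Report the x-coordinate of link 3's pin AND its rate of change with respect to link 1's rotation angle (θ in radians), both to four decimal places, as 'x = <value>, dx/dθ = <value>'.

geometry: r = 50 mm, L = 118 mm, e = 6 mm
crank pin P = (r cos θ, r sin θ) = (-47.815238, 14.618585)
h = r sin θ − e = 14.618585 − 6 = 8.618585
x = r cos θ + √(L² − h²) = -47.815238 + 117.684833 = 69.869596
dx/dθ = −r sin θ − h·r cos θ/√(L² − h²) (θ in radians; h = 8.618585) = -11.116862

x = 69.8696, dx/dθ = -11.1169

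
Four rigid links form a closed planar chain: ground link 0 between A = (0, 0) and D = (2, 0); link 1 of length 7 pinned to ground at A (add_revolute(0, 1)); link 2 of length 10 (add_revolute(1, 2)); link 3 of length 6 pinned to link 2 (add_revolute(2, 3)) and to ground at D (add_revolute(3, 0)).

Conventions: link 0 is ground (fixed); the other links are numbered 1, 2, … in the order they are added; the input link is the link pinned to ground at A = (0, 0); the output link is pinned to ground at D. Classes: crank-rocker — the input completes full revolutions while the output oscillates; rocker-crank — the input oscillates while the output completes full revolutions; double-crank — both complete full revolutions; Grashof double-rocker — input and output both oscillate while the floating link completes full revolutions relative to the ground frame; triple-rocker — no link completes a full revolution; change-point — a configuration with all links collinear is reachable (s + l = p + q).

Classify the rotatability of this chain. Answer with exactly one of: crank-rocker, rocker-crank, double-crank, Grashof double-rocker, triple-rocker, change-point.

lengths: ground=2, input=7, coupler=10, output=6
sorted: s=2 (shortest), l=10 (longest), p+q=13
s + l = 12 vs p + q = 13
s + l < p + q (Grashof) with shortest = ground link → double-crank

double-crank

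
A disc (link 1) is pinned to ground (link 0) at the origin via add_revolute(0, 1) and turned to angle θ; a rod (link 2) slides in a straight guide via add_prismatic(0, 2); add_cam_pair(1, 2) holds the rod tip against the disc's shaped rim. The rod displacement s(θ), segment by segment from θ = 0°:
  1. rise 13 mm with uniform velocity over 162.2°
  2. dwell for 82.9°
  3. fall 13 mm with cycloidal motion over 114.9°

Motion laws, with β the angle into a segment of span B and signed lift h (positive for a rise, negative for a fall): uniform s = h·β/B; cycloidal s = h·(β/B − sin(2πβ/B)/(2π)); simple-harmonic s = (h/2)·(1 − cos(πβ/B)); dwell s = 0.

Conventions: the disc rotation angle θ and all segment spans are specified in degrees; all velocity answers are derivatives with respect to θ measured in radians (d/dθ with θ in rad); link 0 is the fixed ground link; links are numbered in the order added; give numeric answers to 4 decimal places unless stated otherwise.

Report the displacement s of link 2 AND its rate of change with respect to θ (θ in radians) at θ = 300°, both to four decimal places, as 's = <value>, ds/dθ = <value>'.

segment 1 (0° to 162.2°, uniform, h = 13) is passed completely: s = 0.0000 + (13) = 13.0000
segment 2 (162.2° to 245.1°, dwell): s unchanged at 13.0000
θ = 300° falls in segment 3 (245.1° to 360°, cycloidal, h = -13): β = 300 − 245.1 = 54.9°, B = 114.9°; Δs = -13·(0.4778 − sin(2π·0.4778)/(2π)) = -5.9239; s = 13.0000 − 5.9239 = 7.0761
velocity in seg [245.1°–360°] (cycloidal), θ in radians: β = 54.9° = 0.9582 rad, B = 114.9° = 2.0054 rad; ds/dθ = (h/B)(1 − cos(2πβ/B)) = ((-13)/2.0054)(1 − cos(2π·0.4778)) = -12.902179 mm/rad

s = 7.0761, ds/dθ = -12.9022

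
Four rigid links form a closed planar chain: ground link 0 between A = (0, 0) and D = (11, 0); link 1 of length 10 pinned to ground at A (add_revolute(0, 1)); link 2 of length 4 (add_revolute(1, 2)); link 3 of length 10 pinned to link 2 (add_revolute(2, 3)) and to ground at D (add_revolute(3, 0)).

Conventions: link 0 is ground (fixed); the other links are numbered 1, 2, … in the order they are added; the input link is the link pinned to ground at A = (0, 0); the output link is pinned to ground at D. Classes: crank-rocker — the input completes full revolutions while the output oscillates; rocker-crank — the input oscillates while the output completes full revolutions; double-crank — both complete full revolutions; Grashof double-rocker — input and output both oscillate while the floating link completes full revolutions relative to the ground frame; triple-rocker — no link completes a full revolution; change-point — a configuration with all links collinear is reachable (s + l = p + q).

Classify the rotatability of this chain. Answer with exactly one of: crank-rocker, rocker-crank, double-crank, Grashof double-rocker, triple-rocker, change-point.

lengths: ground=11, input=10, coupler=4, output=10
sorted: s=4 (shortest), l=11 (longest), p+q=20
s + l = 15 vs p + q = 20
s + l < p + q (Grashof) with shortest = coupler link → Grashof double-rocker

Grashof double-rocker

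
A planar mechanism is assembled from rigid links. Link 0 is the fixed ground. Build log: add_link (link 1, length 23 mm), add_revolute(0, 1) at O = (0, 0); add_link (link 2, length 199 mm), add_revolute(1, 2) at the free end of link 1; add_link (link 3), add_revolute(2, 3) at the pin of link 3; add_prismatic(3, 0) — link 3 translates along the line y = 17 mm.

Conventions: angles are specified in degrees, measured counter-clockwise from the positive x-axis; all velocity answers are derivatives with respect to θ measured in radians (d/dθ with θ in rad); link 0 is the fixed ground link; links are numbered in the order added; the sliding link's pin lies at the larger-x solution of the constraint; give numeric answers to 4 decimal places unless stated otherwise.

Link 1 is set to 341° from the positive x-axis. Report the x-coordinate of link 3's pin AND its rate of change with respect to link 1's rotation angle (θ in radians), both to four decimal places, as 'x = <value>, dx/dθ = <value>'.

geometry: r = 23 mm, L = 199 mm, e = 17 mm
crank pin P = (r cos θ, r sin θ) = (21.746927, -7.488068)
h = r sin θ − e = -7.488068 − 17 = -24.488068
x = r cos θ + √(L² − h²) = 21.746927 + 197.487555 = 219.234483
dx/dθ = −r sin θ − h·r cos θ/√(L² − h²) (θ in radians; h = -24.488068) = 10.184644

x = 219.2345, dx/dθ = 10.1846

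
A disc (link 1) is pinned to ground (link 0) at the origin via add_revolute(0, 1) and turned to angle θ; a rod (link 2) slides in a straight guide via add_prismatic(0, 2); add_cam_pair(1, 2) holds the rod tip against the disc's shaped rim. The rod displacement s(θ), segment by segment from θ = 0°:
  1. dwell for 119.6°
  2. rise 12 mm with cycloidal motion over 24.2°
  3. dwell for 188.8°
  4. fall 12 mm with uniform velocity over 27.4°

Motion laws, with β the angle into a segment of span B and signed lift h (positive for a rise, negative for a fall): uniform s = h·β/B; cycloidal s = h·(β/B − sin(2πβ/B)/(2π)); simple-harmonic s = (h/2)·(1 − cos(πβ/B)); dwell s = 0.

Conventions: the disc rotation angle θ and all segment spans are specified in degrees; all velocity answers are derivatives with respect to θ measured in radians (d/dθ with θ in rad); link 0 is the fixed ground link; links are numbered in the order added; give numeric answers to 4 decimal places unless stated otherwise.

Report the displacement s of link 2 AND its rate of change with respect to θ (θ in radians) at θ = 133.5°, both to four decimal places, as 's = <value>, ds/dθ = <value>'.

segment 1 (0° to 119.6°, dwell): s unchanged at 0.0000
θ = 133.5° falls in segment 2 (119.6° to 143.8°, cycloidal, h = 12): β = 133.5 − 119.6 = 13.9°, B = 24.2°; Δs = 12·(0.5744 − sin(2π·0.5744)/(2π)) = 7.7530; s = 0.0000 + 7.7530 = 7.7530
velocity in seg [119.6°–143.8°] (cycloidal), θ in radians: β = 13.9° = 0.2426 rad, B = 24.2° = 0.4224 rad; ds/dθ = (h/B)(1 − cos(2πβ/B)) = (12/0.4224)(1 − cos(2π·0.5744)) = 53.775674 mm/rad

s = 7.7530, ds/dθ = 53.7757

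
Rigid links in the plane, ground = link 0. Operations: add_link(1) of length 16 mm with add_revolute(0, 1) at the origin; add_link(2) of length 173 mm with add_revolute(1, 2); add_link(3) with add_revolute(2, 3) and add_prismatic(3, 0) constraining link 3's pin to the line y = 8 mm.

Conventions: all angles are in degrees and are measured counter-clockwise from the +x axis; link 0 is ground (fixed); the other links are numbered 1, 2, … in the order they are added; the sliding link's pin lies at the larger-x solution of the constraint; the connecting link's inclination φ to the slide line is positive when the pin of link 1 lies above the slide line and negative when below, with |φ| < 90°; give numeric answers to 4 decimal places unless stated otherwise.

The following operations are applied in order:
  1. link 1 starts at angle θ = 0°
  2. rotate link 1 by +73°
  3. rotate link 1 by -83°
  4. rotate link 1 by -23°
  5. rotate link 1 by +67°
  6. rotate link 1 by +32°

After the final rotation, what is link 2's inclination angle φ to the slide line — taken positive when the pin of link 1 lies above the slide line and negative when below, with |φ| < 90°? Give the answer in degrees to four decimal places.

geometry: r = 16 mm, L = 173 mm, e = 8 mm; θ starts at 0°
rotate link 1 by +73°: θ ← 0° +73° = 73°
rotate link 1 by -83°: θ ← 73° -83° = -10°
rotate link 1 by -23°: θ ← -10° -23° = -33°
rotate link 1 by +67°: θ ← -33° +67° = 34°
rotate link 1 by +32°: θ ← 34° +32° = 66°
h = r sin θ − e = 14.616727 − 8 = 6.616727
sin φ = h / L = 6.616727 / 173 = 0.03824698
φ = arcsin(0.03824698) = 2.191925°

2.1919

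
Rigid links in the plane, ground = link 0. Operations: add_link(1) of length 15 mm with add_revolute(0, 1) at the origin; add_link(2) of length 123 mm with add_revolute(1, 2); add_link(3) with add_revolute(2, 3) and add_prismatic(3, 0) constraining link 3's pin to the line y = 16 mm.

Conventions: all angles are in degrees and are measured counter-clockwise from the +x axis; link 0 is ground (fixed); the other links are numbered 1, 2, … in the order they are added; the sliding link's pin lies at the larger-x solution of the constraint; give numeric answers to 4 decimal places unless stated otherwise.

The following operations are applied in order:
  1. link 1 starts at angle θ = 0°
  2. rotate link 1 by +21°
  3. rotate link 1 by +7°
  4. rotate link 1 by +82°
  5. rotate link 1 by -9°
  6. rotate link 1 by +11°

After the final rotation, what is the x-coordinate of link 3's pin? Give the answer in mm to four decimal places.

geometry: r = 15 mm, L = 123 mm, e = 16 mm; θ starts at 0°
rotate link 1 by +21°: θ ← 0° +21° = 21°
rotate link 1 by +7°: θ ← 21° +7° = 28°
rotate link 1 by +82°: θ ← 28° +82° = 110°
rotate link 1 by -9°: θ ← 110° -9° = 101°
rotate link 1 by +11°: θ ← 101° +11° = 112°
crank pin P = (r cos θ, r sin θ) = (-5.619099, 13.907758)
h = r sin θ − e = 13.907758 − 16 = -2.092242
x = r cos θ + √(L² − h²) = -5.619099 + 122.982204 = 117.363105

117.3631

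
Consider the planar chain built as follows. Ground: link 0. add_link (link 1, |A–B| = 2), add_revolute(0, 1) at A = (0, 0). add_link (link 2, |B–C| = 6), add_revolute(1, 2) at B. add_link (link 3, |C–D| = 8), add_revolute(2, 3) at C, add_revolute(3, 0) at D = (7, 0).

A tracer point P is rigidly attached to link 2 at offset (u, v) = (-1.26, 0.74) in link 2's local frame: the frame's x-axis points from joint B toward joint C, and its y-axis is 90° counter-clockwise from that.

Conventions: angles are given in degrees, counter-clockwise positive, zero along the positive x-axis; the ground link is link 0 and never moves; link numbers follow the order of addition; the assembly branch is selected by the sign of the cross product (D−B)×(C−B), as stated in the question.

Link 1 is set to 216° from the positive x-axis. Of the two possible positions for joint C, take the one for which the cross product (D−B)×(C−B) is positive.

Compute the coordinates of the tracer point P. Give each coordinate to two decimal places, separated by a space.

A=(0,0), D=(7.00,0)
B = A + 2.00·(cos216°, sin216°) = (-1.6180, -1.1756)
|BD| = 8.6978
circle(B,6.00) ∩ circle(D,8.00): a=2.7393, h=5.3382
  candidates: C₊=(0.3747,4.4839) cross=46.431; C₋=(1.8176,-6.0945) cross=-46.431
  branch + wants cross > 0 → take C=(0.3747,4.4839) (cross=46.431)
ex = (C−B)/|BC| = (0.3321,0.9432); ey = (-0.9432,0.3321)
P = B + -1.26·ex + 0.74·ey = (-2.7345,-2.1183)

-2.73 -2.12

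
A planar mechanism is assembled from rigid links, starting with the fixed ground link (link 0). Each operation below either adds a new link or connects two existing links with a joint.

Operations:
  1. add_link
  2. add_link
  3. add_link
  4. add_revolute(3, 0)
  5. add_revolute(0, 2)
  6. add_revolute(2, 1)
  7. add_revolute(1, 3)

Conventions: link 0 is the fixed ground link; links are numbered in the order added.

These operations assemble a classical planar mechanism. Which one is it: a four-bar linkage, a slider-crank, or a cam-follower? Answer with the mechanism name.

links: 4 (incl. ground); joints: 4 revolute, 0 prismatic, 0 higher (cam) pair, forming one closed loop
4 links in a single 4R loop → four-bar linkage

four-bar linkage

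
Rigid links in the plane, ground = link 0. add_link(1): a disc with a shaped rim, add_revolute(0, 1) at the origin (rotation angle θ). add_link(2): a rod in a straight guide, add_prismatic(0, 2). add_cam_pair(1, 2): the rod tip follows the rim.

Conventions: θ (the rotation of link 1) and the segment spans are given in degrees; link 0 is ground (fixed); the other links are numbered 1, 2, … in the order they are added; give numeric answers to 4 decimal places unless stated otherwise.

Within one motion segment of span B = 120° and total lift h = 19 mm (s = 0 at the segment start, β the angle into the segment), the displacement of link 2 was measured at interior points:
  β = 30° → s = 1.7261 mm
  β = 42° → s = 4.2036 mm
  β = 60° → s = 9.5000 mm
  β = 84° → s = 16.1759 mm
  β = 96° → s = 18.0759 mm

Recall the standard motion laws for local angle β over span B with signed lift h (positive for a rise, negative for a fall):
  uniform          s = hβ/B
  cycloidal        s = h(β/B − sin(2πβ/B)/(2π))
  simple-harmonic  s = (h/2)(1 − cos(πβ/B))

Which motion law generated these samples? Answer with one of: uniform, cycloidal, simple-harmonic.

candidates at β/B = r: uniform s = h·r (linear in β); cycloidal s = h·(r − sin(2πr)/(2π)); simple-harmonic s = (h/2)(1 − cos(πr))
β=30°: printed 1.7261 | uniform 4.7500, cycloidal 1.7261, simple-harmonic 2.7825
β=42°: printed 4.2036 | uniform 6.6500, cycloidal 4.2036, simple-harmonic 5.1871
β=60°: printed 9.5000 | uniform 9.5000, cycloidal 9.5000, simple-harmonic 9.5000
β=84°: printed 16.1759 | uniform 13.3000, cycloidal 16.1759, simple-harmonic 15.0840
β=96°: printed 18.0759 | uniform 15.2000, cycloidal 18.0759, simple-harmonic 17.1857
only one law matches every sample → cycloidal

cycloidal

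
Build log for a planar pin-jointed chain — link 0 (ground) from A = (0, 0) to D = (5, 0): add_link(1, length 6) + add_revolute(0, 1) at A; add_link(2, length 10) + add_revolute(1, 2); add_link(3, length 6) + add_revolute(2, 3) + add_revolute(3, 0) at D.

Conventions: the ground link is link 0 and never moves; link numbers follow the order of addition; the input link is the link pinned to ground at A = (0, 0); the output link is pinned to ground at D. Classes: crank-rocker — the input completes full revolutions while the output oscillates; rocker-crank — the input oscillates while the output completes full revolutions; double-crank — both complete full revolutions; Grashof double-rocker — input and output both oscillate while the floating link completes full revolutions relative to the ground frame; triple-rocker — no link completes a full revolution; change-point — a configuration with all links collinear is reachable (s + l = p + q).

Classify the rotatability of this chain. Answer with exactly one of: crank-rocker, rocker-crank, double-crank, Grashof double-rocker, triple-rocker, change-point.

lengths: ground=5, input=6, coupler=10, output=6
sorted: s=5 (shortest), l=10 (longest), p+q=12
s + l = 15 vs p + q = 12
s + l > p + q → non-Grashof → no link fully rotates → triple-rocker

triple-rocker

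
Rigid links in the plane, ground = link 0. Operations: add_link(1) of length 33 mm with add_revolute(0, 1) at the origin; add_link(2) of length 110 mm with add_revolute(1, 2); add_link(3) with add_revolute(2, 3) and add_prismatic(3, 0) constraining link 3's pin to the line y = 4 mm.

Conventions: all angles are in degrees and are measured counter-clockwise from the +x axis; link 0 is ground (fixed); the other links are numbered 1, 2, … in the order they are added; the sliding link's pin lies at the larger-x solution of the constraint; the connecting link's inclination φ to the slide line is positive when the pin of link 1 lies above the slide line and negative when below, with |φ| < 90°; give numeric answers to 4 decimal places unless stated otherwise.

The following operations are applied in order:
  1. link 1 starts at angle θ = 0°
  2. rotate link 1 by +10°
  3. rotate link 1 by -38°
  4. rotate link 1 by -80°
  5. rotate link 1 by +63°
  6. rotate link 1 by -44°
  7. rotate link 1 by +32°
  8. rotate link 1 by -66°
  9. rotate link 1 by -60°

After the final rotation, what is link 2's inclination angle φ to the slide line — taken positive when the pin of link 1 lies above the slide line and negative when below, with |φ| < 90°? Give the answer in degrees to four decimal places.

geometry: r = 33 mm, L = 110 mm, e = 4 mm; θ starts at 0°
rotate link 1 by +10°: θ ← 0° +10° = 10°
rotate link 1 by -38°: θ ← 10° -38° = -28°
rotate link 1 by -80°: θ ← -28° -80° = -108°
rotate link 1 by +63°: θ ← -108° +63° = -45°
rotate link 1 by -44°: θ ← -45° -44° = -89°
rotate link 1 by +32°: θ ← -89° +32° = -57°
rotate link 1 by -66°: θ ← -57° -66° = -123°
rotate link 1 by -60°: θ ← -123° -60° = -183°
h = r sin θ − e = 1.727087 − 4 = -2.272913
sin φ = h / L = -2.272913 / 110 = -0.02066285
φ = arcsin(-0.02066285) = -1.183978°

-1.1840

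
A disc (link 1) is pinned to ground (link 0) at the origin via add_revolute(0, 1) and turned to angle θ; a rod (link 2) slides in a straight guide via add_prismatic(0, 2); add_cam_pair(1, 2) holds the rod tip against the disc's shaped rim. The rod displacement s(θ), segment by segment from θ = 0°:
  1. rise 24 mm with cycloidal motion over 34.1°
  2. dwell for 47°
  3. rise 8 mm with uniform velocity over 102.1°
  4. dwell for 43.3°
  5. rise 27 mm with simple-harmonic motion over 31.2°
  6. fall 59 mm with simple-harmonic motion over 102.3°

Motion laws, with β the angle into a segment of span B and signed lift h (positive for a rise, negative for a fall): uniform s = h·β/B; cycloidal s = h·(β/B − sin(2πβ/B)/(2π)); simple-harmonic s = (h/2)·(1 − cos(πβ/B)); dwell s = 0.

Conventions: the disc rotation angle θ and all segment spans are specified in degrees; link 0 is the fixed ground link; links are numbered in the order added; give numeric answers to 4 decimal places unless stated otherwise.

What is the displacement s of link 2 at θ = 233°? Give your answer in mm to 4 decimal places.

segment 1 (0° to 34.1°, cycloidal, h = 24) is passed completely: s = 0.0000 + (24) = 24.0000
segment 2 (34.1° to 81.1°, dwell): s unchanged at 24.0000
segment 3 (81.1° to 183.2°, uniform, h = 8) is passed completely: s = 24.0000 + (8) = 32.0000
segment 4 (183.2° to 226.5°, dwell): s unchanged at 32.0000
θ = 233° falls in segment 5 (226.5° to 257.7°, simple-harmonic, h = 27): β = 233 − 226.5 = 6.5°, B = 31.2°; Δs = 27/2·(1 − cos(π·0.2083)) = 2.7897; s = 32.0000 + 2.7897 = 34.7897

34.7897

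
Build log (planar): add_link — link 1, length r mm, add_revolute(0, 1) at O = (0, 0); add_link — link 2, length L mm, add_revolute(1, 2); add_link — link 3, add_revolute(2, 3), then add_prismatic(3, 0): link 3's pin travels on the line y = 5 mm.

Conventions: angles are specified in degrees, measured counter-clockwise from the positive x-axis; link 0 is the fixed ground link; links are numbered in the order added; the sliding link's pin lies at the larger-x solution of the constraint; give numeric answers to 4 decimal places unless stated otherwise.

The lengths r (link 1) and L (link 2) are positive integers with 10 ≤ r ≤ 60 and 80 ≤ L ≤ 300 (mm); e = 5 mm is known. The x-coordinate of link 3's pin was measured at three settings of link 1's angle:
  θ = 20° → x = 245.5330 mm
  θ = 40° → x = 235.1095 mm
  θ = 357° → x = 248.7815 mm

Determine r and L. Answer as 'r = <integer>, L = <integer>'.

constraint per measurement: (x − r cos θ)² + (r sin θ − e)² = L²
subtracting the θ₁ and θ₂ equations cancels the r² and L² terms:
r = (x₁² − x₂²) / (2[(x₁cos θ₁ + e sin θ₁) − (x₂cos θ₂ + e sin θ₂)]) = 51.0000 → r = 51
L² = (x₁ − r cos θ₁)² + (r sin θ₁ − e)² = 39204.0179 → L = 198.0000 → L = 198
check at θ₃=357°: x = 248.7815 (printed 248.7815) ✓

r = 51, L = 198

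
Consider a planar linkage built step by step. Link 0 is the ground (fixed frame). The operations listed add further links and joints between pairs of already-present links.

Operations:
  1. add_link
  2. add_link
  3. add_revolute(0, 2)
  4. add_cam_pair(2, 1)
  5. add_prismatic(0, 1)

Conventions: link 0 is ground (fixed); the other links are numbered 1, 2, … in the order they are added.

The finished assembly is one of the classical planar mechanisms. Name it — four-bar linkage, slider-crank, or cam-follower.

links: 3 (incl. ground); joints: 1 revolute, 1 prismatic, 1 higher (cam) pair, forming one closed loop
3 links, revolute + prismatic + higher pair in one loop → cam-follower

cam-follower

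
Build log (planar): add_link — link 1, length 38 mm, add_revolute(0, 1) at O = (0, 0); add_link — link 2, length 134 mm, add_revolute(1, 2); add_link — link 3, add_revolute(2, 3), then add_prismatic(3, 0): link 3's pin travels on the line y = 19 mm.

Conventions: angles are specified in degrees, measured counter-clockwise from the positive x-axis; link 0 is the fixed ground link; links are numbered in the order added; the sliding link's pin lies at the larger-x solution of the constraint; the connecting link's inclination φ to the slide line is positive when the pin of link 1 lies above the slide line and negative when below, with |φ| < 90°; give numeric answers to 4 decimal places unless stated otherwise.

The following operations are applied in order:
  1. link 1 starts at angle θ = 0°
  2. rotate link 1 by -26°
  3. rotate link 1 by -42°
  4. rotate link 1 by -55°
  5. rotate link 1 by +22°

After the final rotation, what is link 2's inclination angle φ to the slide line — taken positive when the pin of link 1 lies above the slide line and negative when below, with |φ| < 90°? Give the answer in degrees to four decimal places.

geometry: r = 38 mm, L = 134 mm, e = 19 mm; θ starts at 0°
rotate link 1 by -26°: θ ← 0° -26° = -26°
rotate link 1 by -42°: θ ← -26° -42° = -68°
rotate link 1 by -55°: θ ← -68° -55° = -123°
rotate link 1 by +22°: θ ← -123° +22° = -101°
h = r sin θ − e = -37.301833 − 19 = -56.301833
sin φ = h / L = -56.301833 / 134 = -0.42016293
φ = arcsin(-0.42016293) = -24.844875°

-24.8449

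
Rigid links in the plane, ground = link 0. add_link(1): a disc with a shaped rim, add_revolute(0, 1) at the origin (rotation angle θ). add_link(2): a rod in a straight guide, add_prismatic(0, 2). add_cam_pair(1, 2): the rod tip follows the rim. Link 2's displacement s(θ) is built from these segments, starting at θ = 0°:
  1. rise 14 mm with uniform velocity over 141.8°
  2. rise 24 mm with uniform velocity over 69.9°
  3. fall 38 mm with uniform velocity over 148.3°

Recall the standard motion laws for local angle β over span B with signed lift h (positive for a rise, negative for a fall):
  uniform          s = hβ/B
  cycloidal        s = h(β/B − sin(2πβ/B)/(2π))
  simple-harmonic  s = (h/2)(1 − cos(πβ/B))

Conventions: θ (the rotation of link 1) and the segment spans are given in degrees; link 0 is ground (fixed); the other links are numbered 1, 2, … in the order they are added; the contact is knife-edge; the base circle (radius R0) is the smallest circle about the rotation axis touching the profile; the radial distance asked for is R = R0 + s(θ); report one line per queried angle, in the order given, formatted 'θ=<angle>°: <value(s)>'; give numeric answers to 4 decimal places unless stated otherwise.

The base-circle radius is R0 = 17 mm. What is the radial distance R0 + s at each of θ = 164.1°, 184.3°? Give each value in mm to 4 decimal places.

segment 1 (0° to 141.8°, uniform, h = 14) is passed completely: s = 0.0000 + (14) = 14.0000
θ = 164.1° falls in segment 2 (141.8° to 211.7°, uniform, h = 24): β = 164.1 − 141.8 = 22.3°, B = 69.9°; Δs = 24·22.3/69.9 = 7.6567; s = 14.0000 + 7.6567 = 21.6567
θ = 184.3° falls in segment 2 (141.8° to 211.7°, uniform, h = 24): β = 184.3 − 141.8 = 42.5°, B = 69.9°; Δs = 24·42.5/69.9 = 14.5923; s = 14.0000 + 14.5923 = 28.5923
θ=164.1°: R = R0 + s = 17 + 21.6567 = 38.6567
θ=184.3°: R = R0 + s = 17 + 28.5923 = 45.5923

θ=164.1°: 38.6567
θ=184.3°: 45.5923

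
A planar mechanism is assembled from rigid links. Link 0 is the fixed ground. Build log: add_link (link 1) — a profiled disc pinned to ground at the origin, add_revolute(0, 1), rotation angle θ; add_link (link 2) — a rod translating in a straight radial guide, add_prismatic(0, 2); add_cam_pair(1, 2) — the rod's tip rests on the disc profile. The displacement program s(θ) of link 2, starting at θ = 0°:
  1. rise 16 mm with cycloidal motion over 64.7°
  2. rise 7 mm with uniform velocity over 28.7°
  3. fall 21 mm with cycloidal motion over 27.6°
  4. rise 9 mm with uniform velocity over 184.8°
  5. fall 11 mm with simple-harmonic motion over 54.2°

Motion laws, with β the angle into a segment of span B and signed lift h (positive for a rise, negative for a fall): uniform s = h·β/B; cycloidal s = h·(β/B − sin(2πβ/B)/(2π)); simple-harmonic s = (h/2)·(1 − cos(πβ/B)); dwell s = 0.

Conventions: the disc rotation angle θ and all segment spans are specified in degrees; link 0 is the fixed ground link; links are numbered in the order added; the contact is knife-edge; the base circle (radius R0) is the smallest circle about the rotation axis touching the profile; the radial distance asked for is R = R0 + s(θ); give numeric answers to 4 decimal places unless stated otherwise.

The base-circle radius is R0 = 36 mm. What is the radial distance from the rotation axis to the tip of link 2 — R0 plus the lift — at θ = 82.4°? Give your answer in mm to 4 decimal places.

seg 1 [0°–64.7°] cycloidal, h=16: full span → s += 16 → s = 16.0000
seg 2 [64.7°–93.4°] uniform, h=7: θ=82.4° here. β=17.7, B=28.7. 7·17.7/28.7 = 4.3171 → s = 20.3171
R = R0 + s = 36 + 20.3171 = 56.3171

56.3171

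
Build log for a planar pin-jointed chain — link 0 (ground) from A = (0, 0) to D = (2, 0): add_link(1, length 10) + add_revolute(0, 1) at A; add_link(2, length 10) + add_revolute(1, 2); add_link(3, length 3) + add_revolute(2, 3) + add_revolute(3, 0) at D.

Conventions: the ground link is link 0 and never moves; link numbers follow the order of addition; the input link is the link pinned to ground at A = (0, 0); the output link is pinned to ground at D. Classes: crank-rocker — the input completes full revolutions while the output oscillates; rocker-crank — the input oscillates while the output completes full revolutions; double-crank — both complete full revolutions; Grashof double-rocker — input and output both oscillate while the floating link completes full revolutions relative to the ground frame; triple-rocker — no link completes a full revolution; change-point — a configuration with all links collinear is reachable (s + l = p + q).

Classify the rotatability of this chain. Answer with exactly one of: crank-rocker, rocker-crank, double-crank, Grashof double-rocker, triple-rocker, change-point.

lengths: ground=2, input=10, coupler=10, output=3
sorted: s=2 (shortest), l=10 (longest), p+q=13
s + l = 12 vs p + q = 13
s + l < p + q (Grashof) with shortest = ground link → double-crank

double-crank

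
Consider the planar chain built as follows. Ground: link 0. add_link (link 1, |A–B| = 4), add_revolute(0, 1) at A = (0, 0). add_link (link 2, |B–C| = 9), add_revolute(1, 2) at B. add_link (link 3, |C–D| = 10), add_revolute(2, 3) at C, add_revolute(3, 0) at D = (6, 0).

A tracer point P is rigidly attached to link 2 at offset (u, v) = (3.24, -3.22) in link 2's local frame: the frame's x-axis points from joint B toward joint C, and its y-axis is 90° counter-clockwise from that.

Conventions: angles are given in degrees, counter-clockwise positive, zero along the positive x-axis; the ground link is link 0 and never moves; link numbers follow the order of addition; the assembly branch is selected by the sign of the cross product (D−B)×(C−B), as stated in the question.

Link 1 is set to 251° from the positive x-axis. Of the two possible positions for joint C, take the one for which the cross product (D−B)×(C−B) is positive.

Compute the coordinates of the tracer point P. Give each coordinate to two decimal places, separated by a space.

A=(0,0), D=(6.00,0)
B = A + 4.00·(cos251°, sin251°) = (-1.3023, -3.7821)
|BD| = 8.2236
circle(B,9.00) ∩ circle(D,10.00): a=2.9566, h=8.5005
  candidates: C₊=(-2.5864,5.1258) cross=69.905; C₋=(5.2325,-9.9705) cross=-69.905
  branch + wants cross > 0 → take C=(-2.5864,5.1258) (cross=69.905)
ex = (C−B)/|BC| = (-0.1427,0.9898); ey = (-0.9898,-0.1427)
P = B + 3.24·ex + -3.22·ey = (1.4225,-0.1158)

1.42 -0.12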